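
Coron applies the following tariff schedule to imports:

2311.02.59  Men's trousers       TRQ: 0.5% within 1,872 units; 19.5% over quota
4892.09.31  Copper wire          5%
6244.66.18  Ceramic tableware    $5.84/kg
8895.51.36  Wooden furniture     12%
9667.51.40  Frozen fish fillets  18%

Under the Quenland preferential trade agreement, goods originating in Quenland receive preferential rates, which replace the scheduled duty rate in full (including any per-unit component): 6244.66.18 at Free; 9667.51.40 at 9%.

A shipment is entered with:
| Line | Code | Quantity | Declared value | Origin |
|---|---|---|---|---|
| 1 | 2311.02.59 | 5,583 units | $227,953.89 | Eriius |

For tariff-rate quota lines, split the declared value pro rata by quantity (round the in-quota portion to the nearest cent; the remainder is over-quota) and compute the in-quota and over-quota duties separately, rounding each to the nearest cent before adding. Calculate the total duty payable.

$29,928.60

Line 1 (2311.02.59, Eriius, 5,583 units, $227,953.89):
Code 2311.02.59 is under a tariff-rate quota (threshold 1,872 units). In-quota: 1,872 units at 0.5%; over-quota: 3,711 units at 19.5%.
Pro-rata value split: in-quota = $227,953.89 × 1,872/5,583 = $76,433.76; over-quota = $227,953.89 − $76,433.76 = $151,520.13.
In-quota duty = $76,433.76 × 0.5% = $382.17. Over-quota duty = $151,520.13 × 19.5% = $29,546.43.
Line duty = $382.17 + $29,546.43 = $29,928.60.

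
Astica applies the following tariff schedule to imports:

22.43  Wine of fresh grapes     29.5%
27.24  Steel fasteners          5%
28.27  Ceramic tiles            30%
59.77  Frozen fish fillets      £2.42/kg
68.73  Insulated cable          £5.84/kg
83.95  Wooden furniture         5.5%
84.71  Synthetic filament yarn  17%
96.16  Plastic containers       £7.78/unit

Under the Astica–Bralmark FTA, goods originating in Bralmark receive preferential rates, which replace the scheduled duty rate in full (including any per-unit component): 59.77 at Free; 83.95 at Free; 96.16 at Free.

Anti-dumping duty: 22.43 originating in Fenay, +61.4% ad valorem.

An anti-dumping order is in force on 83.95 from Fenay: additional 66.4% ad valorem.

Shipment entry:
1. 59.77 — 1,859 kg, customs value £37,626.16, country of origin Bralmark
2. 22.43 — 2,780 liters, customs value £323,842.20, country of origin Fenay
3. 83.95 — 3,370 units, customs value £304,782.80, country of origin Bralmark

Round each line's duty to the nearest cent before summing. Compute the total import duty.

£294,372.56

Line 1 (59.77, Bralmark, 1,859 kg, £37,626.16):
Base rate for 59.77 is £2.42/kg.
Origin Bralmark qualifies under the Astica–Bralmark agreement and 59.77 is covered: preferential rate Free applies instead.
Duty = £37,626.16 × 0% = £0.00.
Line 2 (22.43, Fenay, 2,780 liters, £323,842.20):
Base rate for 22.43 is 29.5%.
Additional duty on 22.43 from Fenay: +61.4%. Applied ad valorem rate: 29.5% + 61.4% = 90.9%.
Duty = £323,842.20 × 90.9% = £294,372.56.
Line 3 (83.95, Bralmark, 3,370 units, £304,782.80):
Base rate for 83.95 is 5.5%.
Origin Bralmark qualifies under the Astica–Bralmark agreement and 83.95 is covered: preferential rate Free applies instead.
The additional-duty order on 83.95 targets Fenay, not Bralmark; it does not apply.
Duty = £304,782.80 × 0% = £0.00.
Total = £0.00 + £294,372.56 + £0.00 = £294,372.56.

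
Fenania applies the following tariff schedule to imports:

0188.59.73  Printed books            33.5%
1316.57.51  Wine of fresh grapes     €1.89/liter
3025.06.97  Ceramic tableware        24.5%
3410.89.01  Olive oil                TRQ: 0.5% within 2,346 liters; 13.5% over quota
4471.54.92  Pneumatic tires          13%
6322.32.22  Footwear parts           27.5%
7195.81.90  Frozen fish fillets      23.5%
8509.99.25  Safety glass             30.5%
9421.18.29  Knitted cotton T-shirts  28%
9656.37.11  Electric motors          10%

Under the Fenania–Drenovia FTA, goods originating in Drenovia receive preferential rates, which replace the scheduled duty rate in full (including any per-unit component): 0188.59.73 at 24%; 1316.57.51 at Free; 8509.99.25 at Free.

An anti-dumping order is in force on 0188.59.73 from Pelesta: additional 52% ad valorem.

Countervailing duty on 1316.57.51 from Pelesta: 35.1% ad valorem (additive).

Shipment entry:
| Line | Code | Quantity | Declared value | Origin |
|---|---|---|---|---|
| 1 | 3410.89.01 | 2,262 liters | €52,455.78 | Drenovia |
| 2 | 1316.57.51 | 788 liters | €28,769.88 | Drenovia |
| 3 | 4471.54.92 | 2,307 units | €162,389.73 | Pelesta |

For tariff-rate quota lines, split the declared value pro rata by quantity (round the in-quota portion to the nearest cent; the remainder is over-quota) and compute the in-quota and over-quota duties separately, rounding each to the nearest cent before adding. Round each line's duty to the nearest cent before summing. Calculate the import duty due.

€21,372.94

Line 1 (3410.89.01, Drenovia, 2,262 liters, €52,455.78):
Code 3410.89.01 is under a tariff-rate quota (threshold 2,346 liters). Quantity 2,262 liters is within the quota, so the in-quota rate 0.5% applies to the full value.
Duty = €52,455.78 × 0.5% = €262.28.
Line 2 (1316.57.51, Drenovia, 788 liters, €28,769.88):
Base rate for 1316.57.51 is €1.89/liter.
Origin Drenovia qualifies under the Fenania–Drenovia agreement and 1316.57.51 is covered: preferential rate Free applies instead.
The additional-duty order on 1316.57.51 targets Pelesta, not Drenovia; it does not apply.
Duty = €28,769.88 × 0% = €0.00.
Line 3 (4471.54.92, Pelesta, 2,307 units, €162,389.73):
Base rate for 4471.54.92 is 13%.
Duty = €162,389.73 × 13% = €21,110.66.
Total = €262.28 + €0.00 + €21,110.66 = €21,372.94.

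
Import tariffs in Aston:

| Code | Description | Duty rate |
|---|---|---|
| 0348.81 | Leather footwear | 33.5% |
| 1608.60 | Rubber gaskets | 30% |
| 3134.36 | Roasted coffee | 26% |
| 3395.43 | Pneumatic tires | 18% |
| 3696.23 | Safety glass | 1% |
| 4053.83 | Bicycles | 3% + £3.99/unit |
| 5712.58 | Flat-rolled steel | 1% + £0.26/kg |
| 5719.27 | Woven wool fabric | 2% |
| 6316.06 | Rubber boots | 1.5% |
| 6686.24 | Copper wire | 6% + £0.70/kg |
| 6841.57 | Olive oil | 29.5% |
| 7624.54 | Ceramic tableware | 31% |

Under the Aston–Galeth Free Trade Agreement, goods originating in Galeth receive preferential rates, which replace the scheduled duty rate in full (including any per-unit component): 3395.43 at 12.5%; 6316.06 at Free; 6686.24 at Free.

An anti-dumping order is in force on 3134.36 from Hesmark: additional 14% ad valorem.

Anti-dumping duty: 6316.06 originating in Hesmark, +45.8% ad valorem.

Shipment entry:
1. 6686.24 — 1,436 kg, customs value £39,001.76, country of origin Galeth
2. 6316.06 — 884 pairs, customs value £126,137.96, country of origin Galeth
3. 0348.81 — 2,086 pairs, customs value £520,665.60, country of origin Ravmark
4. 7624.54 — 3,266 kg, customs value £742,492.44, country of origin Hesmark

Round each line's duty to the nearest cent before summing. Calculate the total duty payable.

Line 1 (6686.24, Galeth, 1,436 kg, £39,001.76):
Base rate for 6686.24 is 6% + £0.70/kg.
Origin Galeth qualifies under the Aston–Galeth agreement and 6686.24 is covered: preferential rate Free applies instead.
Duty = £39,001.76 × 0% = £0.00.
Line 2 (6316.06, Galeth, 884 pairs, £126,137.96):
Base rate for 6316.06 is 1.5%.
Origin Galeth qualifies under the Aston–Galeth agreement and 6316.06 is covered: preferential rate Free applies instead.
The additional-duty order on 6316.06 targets Hesmark, not Galeth; it does not apply.
Duty = £126,137.96 × 0% = £0.00.
Line 3 (0348.81, Ravmark, 2,086 pairs, £520,665.60):
Base rate for 0348.81 is 33.5%.
Duty = £520,665.60 × 33.5% = £174,422.98.
Line 4 (7624.54, Hesmark, 3,266 kg, £742,492.44):
Base rate for 7624.54 is 31%.
Duty = £742,492.44 × 31% = £230,172.66.
Total = £0.00 + £0.00 + £174,422.98 + £230,172.66 = £404,595.64.

£404,595.64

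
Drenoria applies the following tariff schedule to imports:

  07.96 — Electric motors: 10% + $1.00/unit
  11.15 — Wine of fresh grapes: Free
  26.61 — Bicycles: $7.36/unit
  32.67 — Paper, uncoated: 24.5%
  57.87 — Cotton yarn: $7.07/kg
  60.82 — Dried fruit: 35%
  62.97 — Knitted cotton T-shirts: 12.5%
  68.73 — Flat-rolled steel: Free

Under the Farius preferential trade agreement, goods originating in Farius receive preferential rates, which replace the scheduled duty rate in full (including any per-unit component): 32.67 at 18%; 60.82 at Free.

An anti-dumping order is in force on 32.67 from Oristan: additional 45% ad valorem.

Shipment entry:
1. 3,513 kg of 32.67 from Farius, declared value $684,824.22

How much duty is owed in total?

$123,268.36

Line 1 (32.67, Farius, 3,513 kg, $684,824.22):
Base rate for 32.67 is 24.5%.
Origin Farius qualifies under the Drenoria–Farius agreement and 32.67 is covered: preferential rate 18% applies instead.
The additional-duty order on 32.67 targets Oristan, not Farius; it does not apply.
Duty = $684,824.22 × 18% = $123,268.36.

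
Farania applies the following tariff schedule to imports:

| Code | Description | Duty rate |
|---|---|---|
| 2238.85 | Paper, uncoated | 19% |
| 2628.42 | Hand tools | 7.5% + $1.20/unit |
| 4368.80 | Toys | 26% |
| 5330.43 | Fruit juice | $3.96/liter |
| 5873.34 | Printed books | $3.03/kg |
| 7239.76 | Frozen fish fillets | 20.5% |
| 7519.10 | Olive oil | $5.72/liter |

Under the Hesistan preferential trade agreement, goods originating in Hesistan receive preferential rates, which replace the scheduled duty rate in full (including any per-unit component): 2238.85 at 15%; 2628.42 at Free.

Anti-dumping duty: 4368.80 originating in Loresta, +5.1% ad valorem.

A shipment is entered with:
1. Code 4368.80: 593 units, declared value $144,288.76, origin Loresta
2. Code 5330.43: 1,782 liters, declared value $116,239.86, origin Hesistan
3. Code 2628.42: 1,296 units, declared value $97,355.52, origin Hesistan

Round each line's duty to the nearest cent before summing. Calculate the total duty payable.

Line 1 (4368.80, Loresta, 593 units, $144,288.76):
Base rate for 4368.80 is 26%.
Additional duty on 4368.80 from Loresta: +5.1%. Applied ad valorem rate: 26% + 5.1% = 31.1%.
Duty = $144,288.76 × 31.1% = $44,873.80.
Line 2 (5330.43, Hesistan, 1,782 liters, $116,239.86):
Base rate for 5330.43 is $3.96/liter.
Origin Hesistan is the FTA partner but 5330.43 is not on the preference list; base rate stands.
Duty = 1,782 × $3.96 = $7,056.72.
Line 3 (2628.42, Hesistan, 1,296 units, $97,355.52):
Base rate for 2628.42 is 7.5% + $1.20/unit.
Origin Hesistan qualifies under the Farania–Hesistan agreement and 2628.42 is covered: preferential rate Free applies instead.
Duty = $97,355.52 × 0% = $0.00.
Total = $44,873.80 + $7,056.72 + $0.00 = $51,930.52.

$51,930.52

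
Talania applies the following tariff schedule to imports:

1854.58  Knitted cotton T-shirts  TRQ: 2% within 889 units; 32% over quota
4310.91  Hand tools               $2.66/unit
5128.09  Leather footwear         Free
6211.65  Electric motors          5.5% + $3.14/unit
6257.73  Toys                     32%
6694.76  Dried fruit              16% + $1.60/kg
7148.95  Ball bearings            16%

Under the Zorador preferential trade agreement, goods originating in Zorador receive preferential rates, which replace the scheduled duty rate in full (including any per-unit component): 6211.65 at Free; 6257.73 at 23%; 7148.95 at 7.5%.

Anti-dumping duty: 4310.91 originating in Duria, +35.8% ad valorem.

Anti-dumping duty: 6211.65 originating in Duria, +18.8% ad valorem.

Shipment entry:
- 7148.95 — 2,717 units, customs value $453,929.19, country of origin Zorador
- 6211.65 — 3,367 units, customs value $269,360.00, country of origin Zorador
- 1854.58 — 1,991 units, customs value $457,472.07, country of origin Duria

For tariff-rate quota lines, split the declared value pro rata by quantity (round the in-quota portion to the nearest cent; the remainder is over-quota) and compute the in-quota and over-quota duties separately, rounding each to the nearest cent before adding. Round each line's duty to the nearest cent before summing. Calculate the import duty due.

$119,156.09

Line 1 (7148.95, Zorador, 2,717 units, $453,929.19):
Base rate for 7148.95 is 16%.
Origin Zorador qualifies under the Talania–Zorador agreement and 7148.95 is covered: preferential rate 7.5% applies instead.
Duty = $453,929.19 × 7.5% = $34,044.69.
Line 2 (6211.65, Zorador, 3,367 units, $269,360.00):
Base rate for 6211.65 is 5.5% + $3.14/unit.
Origin Zorador qualifies under the Talania–Zorador agreement and 6211.65 is covered: preferential rate Free applies instead.
The additional-duty order on 6211.65 targets Duria, not Zorador; it does not apply.
Duty = $269,360.00 × 0% = $0.00.
Line 3 (1854.58, Duria, 1,991 units, $457,472.07):
Code 1854.58 is under a tariff-rate quota (threshold 889 units). In-quota: 889 units at 2%; over-quota: 1,102 units at 32%.
Pro-rata value split: in-quota = $457,472.07 × 889/1,991 = $204,265.53; over-quota = $457,472.07 − $204,265.53 = $253,206.54.
In-quota duty = $204,265.53 × 2% = $4,085.31. Over-quota duty = $253,206.54 × 32% = $81,026.09.
Line duty = $4,085.31 + $81,026.09 = $85,111.40.
Total = $34,044.69 + $0.00 + $85,111.40 = $119,156.09.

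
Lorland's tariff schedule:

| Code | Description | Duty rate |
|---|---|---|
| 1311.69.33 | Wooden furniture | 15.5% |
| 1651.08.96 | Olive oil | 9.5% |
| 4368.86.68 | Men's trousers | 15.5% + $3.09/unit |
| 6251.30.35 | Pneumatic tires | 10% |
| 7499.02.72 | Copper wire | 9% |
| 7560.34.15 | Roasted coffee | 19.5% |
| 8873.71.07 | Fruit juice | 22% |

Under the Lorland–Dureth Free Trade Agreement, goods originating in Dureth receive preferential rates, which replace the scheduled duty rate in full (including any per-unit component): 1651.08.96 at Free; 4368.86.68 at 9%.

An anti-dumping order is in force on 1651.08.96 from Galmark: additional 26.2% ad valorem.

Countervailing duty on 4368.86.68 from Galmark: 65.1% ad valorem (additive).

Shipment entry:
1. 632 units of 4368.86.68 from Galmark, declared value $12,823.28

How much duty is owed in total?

$12,288.44

Line 1 (4368.86.68, Galmark, 632 units, $12,823.28):
Base rate for 4368.86.68 is 15.5% + $3.09/unit.
4368.86.68 has an FTA preferential rate, but origin Galmark is not Dureth; base rate stands.
Additional duty on 4368.86.68 from Galmark: +65.1%. Applied ad valorem rate: 15.5% + 65.1% = 80.6%.
Duty = $12,823.28 × 80.6% + 632 × $3.09 = $12,288.44.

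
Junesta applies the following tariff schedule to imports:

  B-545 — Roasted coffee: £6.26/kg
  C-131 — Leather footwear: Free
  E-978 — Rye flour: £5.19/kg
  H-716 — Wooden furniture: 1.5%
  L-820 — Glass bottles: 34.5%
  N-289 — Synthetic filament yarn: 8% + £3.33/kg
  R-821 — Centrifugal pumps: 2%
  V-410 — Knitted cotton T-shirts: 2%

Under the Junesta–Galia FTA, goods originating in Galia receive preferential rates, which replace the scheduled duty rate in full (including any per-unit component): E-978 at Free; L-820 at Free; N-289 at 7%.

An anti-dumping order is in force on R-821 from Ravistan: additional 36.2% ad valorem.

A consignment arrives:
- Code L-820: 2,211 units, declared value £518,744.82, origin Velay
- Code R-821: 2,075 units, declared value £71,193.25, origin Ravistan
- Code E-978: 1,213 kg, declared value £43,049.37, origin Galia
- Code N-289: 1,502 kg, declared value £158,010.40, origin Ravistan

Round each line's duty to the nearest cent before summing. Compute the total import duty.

£223,805.27

Line 1 (L-820, Velay, 2,211 units, £518,744.82):
Base rate for L-820 is 34.5%.
L-820 has an FTA preferential rate, but origin Velay is not Galia; base rate stands.
Duty = £518,744.82 × 34.5% = £178,966.96.
Line 2 (R-821, Ravistan, 2,075 units, £71,193.25):
Base rate for R-821 is 2%.
Additional duty on R-821 from Ravistan: +36.2%. Applied ad valorem rate: 2% + 36.2% = 38.2%.
Duty = £71,193.25 × 38.2% = £27,195.82.
Line 3 (E-978, Galia, 1,213 kg, £43,049.37):
Base rate for E-978 is £5.19/kg.
Origin Galia qualifies under the Junesta–Galia agreement and E-978 is covered: preferential rate Free applies instead.
Duty = £43,049.37 × 0% = £0.00.
Line 4 (N-289, Ravistan, 1,502 kg, £158,010.40):
Base rate for N-289 is 8% + £3.33/kg.
N-289 has an FTA preferential rate, but origin Ravistan is not Galia; base rate stands.
Duty = £158,010.40 × 8% + 1,502 × £3.33 = £17,642.49.
Total = £178,966.96 + £27,195.82 + £0.00 + £17,642.49 = £223,805.27.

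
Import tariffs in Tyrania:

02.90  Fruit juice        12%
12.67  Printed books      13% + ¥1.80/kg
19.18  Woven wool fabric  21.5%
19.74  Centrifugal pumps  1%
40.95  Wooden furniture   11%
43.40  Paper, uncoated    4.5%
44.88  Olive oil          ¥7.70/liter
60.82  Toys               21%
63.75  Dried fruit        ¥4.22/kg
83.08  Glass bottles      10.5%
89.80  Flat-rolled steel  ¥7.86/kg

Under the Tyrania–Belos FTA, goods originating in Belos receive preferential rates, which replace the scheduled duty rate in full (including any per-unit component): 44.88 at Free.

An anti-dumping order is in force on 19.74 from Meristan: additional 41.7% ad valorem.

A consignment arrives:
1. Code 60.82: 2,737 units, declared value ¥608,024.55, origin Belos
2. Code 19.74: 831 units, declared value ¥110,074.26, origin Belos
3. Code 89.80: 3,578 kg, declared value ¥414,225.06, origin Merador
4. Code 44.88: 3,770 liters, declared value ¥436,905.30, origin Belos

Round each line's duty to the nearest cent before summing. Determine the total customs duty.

¥156,908.98

Line 1 (60.82, Belos, 2,737 units, ¥608,024.55):
Base rate for 60.82 is 21%.
Origin Belos is the FTA partner but 60.82 is not on the preference list; base rate stands.
Duty = ¥608,024.55 × 21% = ¥127,685.16.
Line 2 (19.74, Belos, 831 units, ¥110,074.26):
Base rate for 19.74 is 1%.
Origin Belos is the FTA partner but 19.74 is not on the preference list; base rate stands.
The additional-duty order on 19.74 targets Meristan, not Belos; it does not apply.
Duty = ¥110,074.26 × 1% = ¥1,100.74.
Line 3 (89.80, Merador, 3,578 kg, ¥414,225.06):
Base rate for 89.80 is ¥7.86/kg.
Duty = 3,578 × ¥7.86 = ¥28,123.08.
Line 4 (44.88, Belos, 3,770 liters, ¥436,905.30):
Base rate for 44.88 is ¥7.70/liter.
Origin Belos qualifies under the Tyrania–Belos agreement and 44.88 is covered: preferential rate Free applies instead.
Duty = ¥436,905.30 × 0% = ¥0.00.
Total = ¥127,685.16 + ¥1,100.74 + ¥28,123.08 + ¥0.00 = ¥156,908.98.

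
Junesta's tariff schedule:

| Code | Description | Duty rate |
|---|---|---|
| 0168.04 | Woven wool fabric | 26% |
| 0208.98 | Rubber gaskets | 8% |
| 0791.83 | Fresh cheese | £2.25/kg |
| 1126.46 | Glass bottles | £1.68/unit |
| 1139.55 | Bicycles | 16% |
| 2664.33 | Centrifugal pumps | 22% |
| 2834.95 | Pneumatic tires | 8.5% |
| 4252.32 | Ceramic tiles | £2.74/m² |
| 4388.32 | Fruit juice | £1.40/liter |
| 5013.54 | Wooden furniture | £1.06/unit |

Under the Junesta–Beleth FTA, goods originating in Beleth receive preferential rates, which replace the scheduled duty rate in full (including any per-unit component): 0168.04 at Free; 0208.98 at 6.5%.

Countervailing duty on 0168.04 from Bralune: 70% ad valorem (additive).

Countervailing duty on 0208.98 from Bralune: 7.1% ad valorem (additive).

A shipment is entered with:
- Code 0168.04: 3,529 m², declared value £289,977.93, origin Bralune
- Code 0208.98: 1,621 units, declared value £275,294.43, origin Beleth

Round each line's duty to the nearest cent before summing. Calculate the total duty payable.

£296,272.95

Line 1 (0168.04, Bralune, 3,529 m², £289,977.93):
Base rate for 0168.04 is 26%.
0168.04 has an FTA preferential rate, but origin Bralune is not Beleth; base rate stands.
Additional duty on 0168.04 from Bralune: +70%. Applied ad valorem rate: 26% + 70% = 96%.
Duty = £289,977.93 × 96% = £278,378.81.
Line 2 (0208.98, Beleth, 1,621 units, £275,294.43):
Base rate for 0208.98 is 8%.
Origin Beleth qualifies under the Junesta–Beleth agreement and 0208.98 is covered: preferential rate 6.5% applies instead.
The additional-duty order on 0208.98 targets Bralune, not Beleth; it does not apply.
Duty = £275,294.43 × 6.5% = £17,894.14.
Total = £278,378.81 + £17,894.14 = £296,272.95.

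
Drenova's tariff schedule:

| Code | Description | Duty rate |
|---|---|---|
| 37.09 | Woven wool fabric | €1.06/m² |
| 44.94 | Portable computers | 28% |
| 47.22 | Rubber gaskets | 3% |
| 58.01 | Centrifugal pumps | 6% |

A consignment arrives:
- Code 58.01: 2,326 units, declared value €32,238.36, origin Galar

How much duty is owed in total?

€1,934.30

Line 1 (58.01, Galar, 2,326 units, €32,238.36):
Base rate for 58.01 is 6%.
Duty = €32,238.36 × 6% = €1,934.30.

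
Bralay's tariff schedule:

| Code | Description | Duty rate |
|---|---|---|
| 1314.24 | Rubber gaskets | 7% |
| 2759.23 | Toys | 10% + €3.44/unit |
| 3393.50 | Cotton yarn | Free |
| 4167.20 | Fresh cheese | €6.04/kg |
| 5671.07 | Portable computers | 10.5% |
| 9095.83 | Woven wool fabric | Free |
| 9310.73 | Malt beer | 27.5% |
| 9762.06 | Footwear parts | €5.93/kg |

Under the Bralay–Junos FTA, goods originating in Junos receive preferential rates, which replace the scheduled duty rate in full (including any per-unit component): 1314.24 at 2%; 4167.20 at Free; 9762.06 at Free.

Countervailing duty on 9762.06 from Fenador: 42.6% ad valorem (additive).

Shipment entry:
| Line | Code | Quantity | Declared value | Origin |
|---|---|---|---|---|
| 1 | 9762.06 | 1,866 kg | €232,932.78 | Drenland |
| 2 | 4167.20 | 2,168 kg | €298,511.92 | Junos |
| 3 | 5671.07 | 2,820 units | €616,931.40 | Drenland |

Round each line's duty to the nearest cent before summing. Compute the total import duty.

€75,843.18

Line 1 (9762.06, Drenland, 1,866 kg, €232,932.78):
Base rate for 9762.06 is €5.93/kg.
9762.06 has an FTA preferential rate, but origin Drenland is not Junos; base rate stands.
The additional-duty order on 9762.06 targets Fenador, not Drenland; it does not apply.
Duty = 1,866 × €5.93 = €11,065.38.
Line 2 (4167.20, Junos, 2,168 kg, €298,511.92):
Base rate for 4167.20 is €6.04/kg.
Origin Junos qualifies under the Bralay–Junos agreement and 4167.20 is covered: preferential rate Free applies instead.
Duty = €298,511.92 × 0% = €0.00.
Line 3 (5671.07, Drenland, 2,820 units, €616,931.40):
Base rate for 5671.07 is 10.5%.
Duty = €616,931.40 × 10.5% = €64,777.80.
Total = €11,065.38 + €0.00 + €64,777.80 = €75,843.18.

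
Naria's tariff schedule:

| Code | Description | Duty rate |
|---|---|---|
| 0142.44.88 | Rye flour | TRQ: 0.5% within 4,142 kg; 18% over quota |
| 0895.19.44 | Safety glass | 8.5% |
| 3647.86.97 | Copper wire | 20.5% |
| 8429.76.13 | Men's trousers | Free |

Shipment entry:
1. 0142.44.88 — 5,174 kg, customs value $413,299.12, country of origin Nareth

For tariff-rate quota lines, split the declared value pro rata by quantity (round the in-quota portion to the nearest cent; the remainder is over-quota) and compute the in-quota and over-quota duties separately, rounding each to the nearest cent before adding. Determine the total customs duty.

$16,492.82

Line 1 (0142.44.88, Nareth, 5,174 kg, $413,299.12):
Code 0142.44.88 is under a tariff-rate quota (threshold 4,142 kg). In-quota: 4,142 kg at 0.5%; over-quota: 1,032 kg at 18%.
Pro-rata value split: in-quota = $413,299.12 × 4,142/5,174 = $330,862.96; over-quota = $413,299.12 − $330,862.96 = $82,436.16.
In-quota duty = $330,862.96 × 0.5% = $1,654.31. Over-quota duty = $82,436.16 × 18% = $14,838.51.
Line duty = $1,654.31 + $14,838.51 = $16,492.82.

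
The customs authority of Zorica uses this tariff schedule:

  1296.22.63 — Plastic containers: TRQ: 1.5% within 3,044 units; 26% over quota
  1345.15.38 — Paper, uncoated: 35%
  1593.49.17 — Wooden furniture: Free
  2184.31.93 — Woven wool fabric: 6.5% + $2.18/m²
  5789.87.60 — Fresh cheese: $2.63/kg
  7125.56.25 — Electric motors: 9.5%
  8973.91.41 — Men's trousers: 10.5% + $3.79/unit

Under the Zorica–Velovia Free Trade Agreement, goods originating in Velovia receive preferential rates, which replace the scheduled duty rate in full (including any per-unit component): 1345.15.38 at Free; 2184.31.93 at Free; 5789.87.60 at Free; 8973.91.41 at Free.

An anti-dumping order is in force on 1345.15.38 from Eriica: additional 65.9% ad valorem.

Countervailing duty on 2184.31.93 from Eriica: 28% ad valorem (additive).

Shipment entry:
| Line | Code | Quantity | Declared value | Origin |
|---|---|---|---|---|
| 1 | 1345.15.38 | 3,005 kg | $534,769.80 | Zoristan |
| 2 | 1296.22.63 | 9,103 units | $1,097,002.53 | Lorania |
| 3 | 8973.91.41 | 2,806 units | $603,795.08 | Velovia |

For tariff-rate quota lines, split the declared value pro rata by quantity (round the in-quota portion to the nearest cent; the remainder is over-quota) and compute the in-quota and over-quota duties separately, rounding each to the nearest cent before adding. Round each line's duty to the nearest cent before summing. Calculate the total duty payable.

$382,516.14

Line 1 (1345.15.38, Zoristan, 3,005 kg, $534,769.80):
Base rate for 1345.15.38 is 35%.
1345.15.38 has an FTA preferential rate, but origin Zoristan is not Velovia; base rate stands.
The additional-duty order on 1345.15.38 targets Eriica, not Zoristan; it does not apply.
Duty = $534,769.80 × 35% = $187,169.43.
Line 2 (1296.22.63, Lorania, 9,103 units, $1,097,002.53):
Code 1296.22.63 is under a tariff-rate quota (threshold 3,044 units). In-quota: 3,044 units at 1.5%; over-quota: 6,059 units at 26%.
Pro-rata value split: in-quota = $1,097,002.53 × 3,044/9,103 = $366,832.44; over-quota = $1,097,002.53 − $366,832.44 = $730,170.09.
In-quota duty = $366,832.44 × 1.5% = $5,502.49. Over-quota duty = $730,170.09 × 26% = $189,844.22.
Line duty = $5,502.49 + $189,844.22 = $195,346.71.
Line 3 (8973.91.41, Velovia, 2,806 units, $603,795.08):
Base rate for 8973.91.41 is 10.5% + $3.79/unit.
Origin Velovia qualifies under the Zorica–Velovia agreement and 8973.91.41 is covered: preferential rate Free applies instead.
Duty = $603,795.08 × 0% = $0.00.
Total = $187,169.43 + $195,346.71 + $0.00 = $382,516.14.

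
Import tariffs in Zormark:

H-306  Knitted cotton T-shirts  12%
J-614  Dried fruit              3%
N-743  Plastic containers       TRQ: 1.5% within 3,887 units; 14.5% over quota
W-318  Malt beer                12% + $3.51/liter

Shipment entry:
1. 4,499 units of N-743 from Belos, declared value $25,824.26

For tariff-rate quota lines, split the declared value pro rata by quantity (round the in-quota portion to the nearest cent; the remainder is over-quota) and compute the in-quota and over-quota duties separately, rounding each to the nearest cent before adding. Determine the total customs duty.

$844.04

Line 1 (N-743, Belos, 4,499 units, $25,824.26):
Code N-743 is under a tariff-rate quota (threshold 3,887 units). In-quota: 3,887 units at 1.5%; over-quota: 612 units at 14.5%.
Pro-rata value split: in-quota = $25,824.26 × 3,887/4,499 = $22,311.38; over-quota = $25,824.26 − $22,311.38 = $3,512.88.
In-quota duty = $22,311.38 × 1.5% = $334.67. Over-quota duty = $3,512.88 × 14.5% = $509.37.
Line duty = $334.67 + $509.37 = $844.04.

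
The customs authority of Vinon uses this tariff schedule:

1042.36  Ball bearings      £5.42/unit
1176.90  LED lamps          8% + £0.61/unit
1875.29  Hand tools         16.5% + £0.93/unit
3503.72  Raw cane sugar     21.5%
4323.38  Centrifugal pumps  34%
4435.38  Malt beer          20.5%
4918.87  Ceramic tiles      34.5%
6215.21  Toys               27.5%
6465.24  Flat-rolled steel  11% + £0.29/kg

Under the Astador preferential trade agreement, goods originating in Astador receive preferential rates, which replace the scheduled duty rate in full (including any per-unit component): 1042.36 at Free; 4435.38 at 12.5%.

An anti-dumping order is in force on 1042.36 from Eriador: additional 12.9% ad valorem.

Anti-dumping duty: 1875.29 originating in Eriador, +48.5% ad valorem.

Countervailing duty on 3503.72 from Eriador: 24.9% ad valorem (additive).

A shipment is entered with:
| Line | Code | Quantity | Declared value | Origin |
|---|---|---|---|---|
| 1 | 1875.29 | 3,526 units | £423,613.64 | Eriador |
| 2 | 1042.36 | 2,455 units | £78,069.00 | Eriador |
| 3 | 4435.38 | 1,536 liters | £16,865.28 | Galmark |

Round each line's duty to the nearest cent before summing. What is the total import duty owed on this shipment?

Line 1 (1875.29, Eriador, 3,526 units, £423,613.64):
Base rate for 1875.29 is 16.5% + £0.93/unit.
Additional duty on 1875.29 from Eriador: +48.5%. Applied ad valorem rate: 16.5% + 48.5% = 65%.
Duty = £423,613.64 × 65% + 3,526 × £0.93 = £278,628.05.
Line 2 (1042.36, Eriador, 2,455 units, £78,069.00):
Base rate for 1042.36 is £5.42/unit.
1042.36 has an FTA preferential rate, but origin Eriador is not Astador; base rate stands.
Additional duty on 1042.36 from Eriador: +12.9% ad valorem. Applied ad valorem rate = 12.9%.
Duty = £78,069.00 × 12.9% + 2,455 × £5.42 = £23,377.00.
Line 3 (4435.38, Galmark, 1,536 liters, £16,865.28):
Base rate for 4435.38 is 20.5%.
4435.38 has an FTA preferential rate, but origin Galmark is not Astador; base rate stands.
Duty = £16,865.28 × 20.5% = £3,457.38.
Total = £278,628.05 + £23,377.00 + £3,457.38 = £305,462.43.

£305,462.43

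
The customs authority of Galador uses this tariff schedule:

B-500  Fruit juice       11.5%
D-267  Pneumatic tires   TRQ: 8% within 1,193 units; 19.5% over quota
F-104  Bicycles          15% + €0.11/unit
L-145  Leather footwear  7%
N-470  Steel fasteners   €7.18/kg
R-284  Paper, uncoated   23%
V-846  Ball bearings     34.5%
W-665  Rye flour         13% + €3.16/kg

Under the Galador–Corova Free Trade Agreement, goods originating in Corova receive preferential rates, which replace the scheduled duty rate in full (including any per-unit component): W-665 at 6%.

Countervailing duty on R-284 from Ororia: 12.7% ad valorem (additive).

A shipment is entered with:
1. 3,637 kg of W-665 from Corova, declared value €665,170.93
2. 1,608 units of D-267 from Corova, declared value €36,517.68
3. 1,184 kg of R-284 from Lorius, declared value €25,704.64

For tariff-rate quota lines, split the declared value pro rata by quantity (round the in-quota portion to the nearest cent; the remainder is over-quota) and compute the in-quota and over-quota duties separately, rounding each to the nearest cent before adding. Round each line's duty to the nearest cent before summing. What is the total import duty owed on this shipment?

€49,827.58

Line 1 (W-665, Corova, 3,637 kg, €665,170.93):
Base rate for W-665 is 13% + €3.16/kg.
Origin Corova qualifies under the Galador–Corova agreement and W-665 is covered: preferential rate 6% applies instead.
Duty = €665,170.93 × 6% = €39,910.26.
Line 2 (D-267, Corova, 1,608 units, €36,517.68):
Code D-267 is under a tariff-rate quota (threshold 1,193 units). In-quota: 1,193 units at 8%; over-quota: 415 units at 19.5%.
Pro-rata value split: in-quota = €36,517.68 × 1,193/1,608 = €27,093.03; over-quota = €36,517.68 − €27,093.03 = €9,424.65.
In-quota duty = €27,093.03 × 8% = €2,167.44. Over-quota duty = €9,424.65 × 19.5% = €1,837.81.
Line duty = €2,167.44 + €1,837.81 = €4,005.25.
Line 3 (R-284, Lorius, 1,184 kg, €25,704.64):
Base rate for R-284 is 23%.
The additional-duty order on R-284 targets Ororia, not Lorius; it does not apply.
Duty = €25,704.64 × 23% = €5,912.07.
Total = €39,910.26 + €4,005.25 + €5,912.07 = €49,827.58.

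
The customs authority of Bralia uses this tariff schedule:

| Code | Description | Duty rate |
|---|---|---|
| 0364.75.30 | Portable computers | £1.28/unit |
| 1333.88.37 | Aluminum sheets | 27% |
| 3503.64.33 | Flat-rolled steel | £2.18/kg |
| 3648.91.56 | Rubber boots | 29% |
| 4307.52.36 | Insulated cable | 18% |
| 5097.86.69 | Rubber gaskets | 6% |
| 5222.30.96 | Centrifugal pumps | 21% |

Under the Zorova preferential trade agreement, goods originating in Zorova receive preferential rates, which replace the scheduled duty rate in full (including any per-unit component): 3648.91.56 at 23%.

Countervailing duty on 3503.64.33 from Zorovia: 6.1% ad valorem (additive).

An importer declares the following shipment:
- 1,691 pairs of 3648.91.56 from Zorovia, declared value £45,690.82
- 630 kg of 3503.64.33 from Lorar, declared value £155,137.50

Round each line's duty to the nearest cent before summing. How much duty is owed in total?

Line 1 (3648.91.56, Zorovia, 1,691 pairs, £45,690.82):
Base rate for 3648.91.56 is 29%.
3648.91.56 has an FTA preferential rate, but origin Zorovia is not Zorova; base rate stands.
Duty = £45,690.82 × 29% = £13,250.34.
Line 2 (3503.64.33, Lorar, 630 kg, £155,137.50):
Base rate for 3503.64.33 is £2.18/kg.
The additional-duty order on 3503.64.33 targets Zorovia, not Lorar; it does not apply.
Duty = 630 × £2.18 = £1,373.40.
Total = £13,250.34 + £1,373.40 = £14,623.74.

£14,623.74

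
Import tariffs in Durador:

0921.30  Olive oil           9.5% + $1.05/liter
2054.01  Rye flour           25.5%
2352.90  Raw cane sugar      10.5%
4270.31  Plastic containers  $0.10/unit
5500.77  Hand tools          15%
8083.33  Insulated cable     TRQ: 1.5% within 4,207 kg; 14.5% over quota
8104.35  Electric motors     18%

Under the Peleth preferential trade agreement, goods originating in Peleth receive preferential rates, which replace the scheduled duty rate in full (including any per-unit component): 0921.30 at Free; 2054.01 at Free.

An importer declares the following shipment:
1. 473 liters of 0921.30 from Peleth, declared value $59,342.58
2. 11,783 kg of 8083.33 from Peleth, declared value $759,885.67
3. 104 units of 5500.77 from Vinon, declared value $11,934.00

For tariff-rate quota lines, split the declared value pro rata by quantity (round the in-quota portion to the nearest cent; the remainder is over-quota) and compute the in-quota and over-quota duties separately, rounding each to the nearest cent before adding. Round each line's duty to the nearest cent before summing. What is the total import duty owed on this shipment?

Line 1 (0921.30, Peleth, 473 liters, $59,342.58):
Base rate for 0921.30 is 9.5% + $1.05/liter.
Origin Peleth qualifies under the Durador–Peleth agreement and 0921.30 is covered: preferential rate Free applies instead.
Duty = $59,342.58 × 0% = $0.00.
Line 2 (8083.33, Peleth, 11,783 kg, $759,885.67):
Code 8083.33 is under a tariff-rate quota (threshold 4,207 kg). In-quota: 4,207 kg at 1.5%; over-quota: 7,576 kg at 14.5%.
Pro-rata value split: in-quota = $759,885.67 × 4,207/11,783 = $271,309.43; over-quota = $759,885.67 − $271,309.43 = $488,576.24.
In-quota duty = $271,309.43 × 1.5% = $4,069.64. Over-quota duty = $488,576.24 × 14.5% = $70,843.55.
Line duty = $4,069.64 + $70,843.55 = $74,913.19.
Line 3 (5500.77, Vinon, 104 units, $11,934.00):
Base rate for 5500.77 is 15%.
Duty = $11,934.00 × 15% = $1,790.10.
Total = $0.00 + $74,913.19 + $1,790.10 = $76,703.29.

$76,703.29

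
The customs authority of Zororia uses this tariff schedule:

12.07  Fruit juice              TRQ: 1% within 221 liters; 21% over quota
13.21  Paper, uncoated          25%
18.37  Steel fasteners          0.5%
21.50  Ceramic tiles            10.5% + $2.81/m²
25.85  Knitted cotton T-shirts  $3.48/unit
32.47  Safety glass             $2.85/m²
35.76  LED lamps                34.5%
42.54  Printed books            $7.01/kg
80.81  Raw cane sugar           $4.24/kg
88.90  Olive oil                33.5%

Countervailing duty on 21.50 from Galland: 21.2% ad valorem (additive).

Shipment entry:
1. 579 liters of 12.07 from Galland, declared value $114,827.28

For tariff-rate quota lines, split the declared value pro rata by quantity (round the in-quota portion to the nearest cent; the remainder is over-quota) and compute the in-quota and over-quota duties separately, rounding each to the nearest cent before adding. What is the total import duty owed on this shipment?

$15,347.99

Line 1 (12.07, Galland, 579 liters, $114,827.28):
Code 12.07 is under a tariff-rate quota (threshold 221 liters). In-quota: 221 liters at 1%; over-quota: 358 liters at 21%.
Pro-rata value split: in-quota = $114,827.28 × 221/579 = $43,828.72; over-quota = $114,827.28 − $43,828.72 = $70,998.56.
In-quota duty = $43,828.72 × 1% = $438.29. Over-quota duty = $70,998.56 × 21% = $14,909.70.
Line duty = $438.29 + $14,909.70 = $15,347.99.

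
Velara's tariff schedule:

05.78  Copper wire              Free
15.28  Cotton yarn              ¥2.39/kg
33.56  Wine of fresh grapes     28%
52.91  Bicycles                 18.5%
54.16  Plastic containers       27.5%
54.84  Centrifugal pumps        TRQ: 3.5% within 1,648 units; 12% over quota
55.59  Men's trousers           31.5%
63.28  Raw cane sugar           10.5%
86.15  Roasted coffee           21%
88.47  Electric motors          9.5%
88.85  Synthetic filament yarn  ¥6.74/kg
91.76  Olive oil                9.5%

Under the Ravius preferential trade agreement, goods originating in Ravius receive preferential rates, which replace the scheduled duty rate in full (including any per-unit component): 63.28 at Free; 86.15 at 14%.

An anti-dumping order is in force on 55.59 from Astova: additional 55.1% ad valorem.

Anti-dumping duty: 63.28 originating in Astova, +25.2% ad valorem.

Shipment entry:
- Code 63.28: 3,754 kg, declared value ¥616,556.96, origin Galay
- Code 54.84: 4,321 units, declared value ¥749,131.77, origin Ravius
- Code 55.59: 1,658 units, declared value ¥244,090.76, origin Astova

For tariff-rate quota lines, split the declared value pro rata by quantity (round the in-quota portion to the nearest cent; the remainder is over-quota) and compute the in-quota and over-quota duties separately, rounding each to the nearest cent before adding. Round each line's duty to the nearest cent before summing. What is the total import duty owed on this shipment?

¥341,731.22

Line 1 (63.28, Galay, 3,754 kg, ¥616,556.96):
Base rate for 63.28 is 10.5%.
63.28 has an FTA preferential rate, but origin Galay is not Ravius; base rate stands.
The additional-duty order on 63.28 targets Astova, not Galay; it does not apply.
Duty = ¥616,556.96 × 10.5% = ¥64,738.48.
Line 2 (54.84, Ravius, 4,321 units, ¥749,131.77):
Code 54.84 is under a tariff-rate quota (threshold 1,648 units). In-quota: 1,648 units at 3.5%; over-quota: 2,673 units at 12%.
Pro-rata value split: in-quota = ¥749,131.77 × 1,648/4,321 = ¥285,713.76; over-quota = ¥749,131.77 − ¥285,713.76 = ¥463,418.01.
In-quota duty = ¥285,713.76 × 3.5% = ¥9,999.98. Over-quota duty = ¥463,418.01 × 12% = ¥55,610.16.
Line duty = ¥9,999.98 + ¥55,610.16 = ¥65,610.14.
Line 3 (55.59, Astova, 1,658 units, ¥244,090.76):
Base rate for 55.59 is 31.5%.
Additional duty on 55.59 from Astova: +55.1%. Applied ad valorem rate: 31.5% + 55.1% = 86.6%.
Duty = ¥244,090.76 × 86.6% = ¥211,382.60.
Total = ¥64,738.48 + ¥65,610.14 + ¥211,382.60 = ¥341,731.22.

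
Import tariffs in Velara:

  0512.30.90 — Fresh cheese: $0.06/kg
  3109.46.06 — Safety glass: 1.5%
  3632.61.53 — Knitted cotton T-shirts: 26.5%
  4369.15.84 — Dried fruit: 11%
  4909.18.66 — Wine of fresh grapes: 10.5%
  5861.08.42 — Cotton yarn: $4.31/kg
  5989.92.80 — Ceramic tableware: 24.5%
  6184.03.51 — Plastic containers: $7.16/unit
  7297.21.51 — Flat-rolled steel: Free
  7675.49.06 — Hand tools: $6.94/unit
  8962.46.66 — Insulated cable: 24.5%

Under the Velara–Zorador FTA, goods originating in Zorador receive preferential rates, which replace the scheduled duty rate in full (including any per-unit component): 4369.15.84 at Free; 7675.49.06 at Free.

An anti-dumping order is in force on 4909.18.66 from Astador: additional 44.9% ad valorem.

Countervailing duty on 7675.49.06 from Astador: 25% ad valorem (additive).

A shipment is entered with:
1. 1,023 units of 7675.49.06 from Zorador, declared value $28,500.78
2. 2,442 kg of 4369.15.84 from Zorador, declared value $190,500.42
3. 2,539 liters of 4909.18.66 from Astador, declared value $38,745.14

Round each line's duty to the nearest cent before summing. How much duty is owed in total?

Line 1 (7675.49.06, Zorador, 1,023 units, $28,500.78):
Base rate for 7675.49.06 is $6.94/unit.
Origin Zorador qualifies under the Velara–Zorador agreement and 7675.49.06 is covered: preferential rate Free applies instead.
The additional-duty order on 7675.49.06 targets Astador, not Zorador; it does not apply.
Duty = $28,500.78 × 0% = $0.00.
Line 2 (4369.15.84, Zorador, 2,442 kg, $190,500.42):
Base rate for 4369.15.84 is 11%.
Origin Zorador qualifies under the Velara–Zorador agreement and 4369.15.84 is covered: preferential rate Free applies instead.
Duty = $190,500.42 × 0% = $0.00.
Line 3 (4909.18.66, Astador, 2,539 liters, $38,745.14):
Base rate for 4909.18.66 is 10.5%.
Additional duty on 4909.18.66 from Astador: +44.9%. Applied ad valorem rate: 10.5% + 44.9% = 55.4%.
Duty = $38,745.14 × 55.4% = $21,464.81.
Total = $0.00 + $0.00 + $21,464.81 = $21,464.81.

$21,464.81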